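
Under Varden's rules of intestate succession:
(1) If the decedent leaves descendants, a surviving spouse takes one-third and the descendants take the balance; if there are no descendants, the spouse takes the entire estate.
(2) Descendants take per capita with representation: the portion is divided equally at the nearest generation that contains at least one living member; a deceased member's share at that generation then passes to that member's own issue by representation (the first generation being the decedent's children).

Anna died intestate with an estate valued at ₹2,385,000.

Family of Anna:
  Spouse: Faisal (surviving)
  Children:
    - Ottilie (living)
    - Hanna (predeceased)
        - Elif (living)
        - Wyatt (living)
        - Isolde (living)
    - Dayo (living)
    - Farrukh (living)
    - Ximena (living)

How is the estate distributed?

Faisal: ₹795,000; Ottilie: ₹318,000; Elif: ₹106,000; Wyatt: ₹106,000; Isolde: ₹106,000; Dayo: ₹318,000; Farrukh: ₹318,000; Ximena: ₹318,000

Faisal takes one-third of ₹2,385,000 = ₹795,000. The remaining ₹1,590,000 passes to the descendants.
The descendants' portion (₹1,590,000) is divided into 5 shares of ₹318,000: Ottilie, Dayo, Farrukh, and Ximena each take ₹318,000; Hanna's ₹318,000 share passes to Hanna's issue.
Hanna's share (₹318,000) is divided into 3 shares of ₹106,000: Elif, Wyatt, and Isolde each take ₹106,000.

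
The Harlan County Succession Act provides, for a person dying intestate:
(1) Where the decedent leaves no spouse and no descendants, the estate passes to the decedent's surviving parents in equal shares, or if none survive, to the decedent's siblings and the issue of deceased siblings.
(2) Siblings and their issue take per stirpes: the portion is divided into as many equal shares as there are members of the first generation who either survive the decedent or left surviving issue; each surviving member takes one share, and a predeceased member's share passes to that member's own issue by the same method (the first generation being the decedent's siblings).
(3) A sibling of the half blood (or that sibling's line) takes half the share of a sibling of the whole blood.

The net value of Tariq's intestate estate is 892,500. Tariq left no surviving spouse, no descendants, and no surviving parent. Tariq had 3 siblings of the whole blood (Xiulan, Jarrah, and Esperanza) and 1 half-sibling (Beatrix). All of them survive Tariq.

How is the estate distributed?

Xiulan: 255,000; Jarrah: 255,000; Beatrix: 127,500; Esperanza: 255,000

The entire 892,500 passes to the siblings and their issue.
Counting each half-blood sibling's line as half a unit, there are 7/2 units in 892,500, so one unit is 255,000. Whole-blood lines (Xiulan, Jarrah, and Esperanza) take 255,000 each; half-blood lines (Beatrix) take 127,500 each.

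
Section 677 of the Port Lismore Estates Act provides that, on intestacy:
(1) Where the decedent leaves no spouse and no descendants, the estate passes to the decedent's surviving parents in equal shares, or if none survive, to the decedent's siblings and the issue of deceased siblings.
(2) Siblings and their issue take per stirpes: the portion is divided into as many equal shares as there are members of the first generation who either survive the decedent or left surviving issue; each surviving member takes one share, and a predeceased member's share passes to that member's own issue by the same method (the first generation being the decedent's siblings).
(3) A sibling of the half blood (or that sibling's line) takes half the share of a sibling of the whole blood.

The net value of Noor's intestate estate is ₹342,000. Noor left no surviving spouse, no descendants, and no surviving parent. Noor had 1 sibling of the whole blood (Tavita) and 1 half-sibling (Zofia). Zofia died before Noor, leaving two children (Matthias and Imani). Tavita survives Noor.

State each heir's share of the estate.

Matthias: ₹57,000; Imani: ₹57,000; Tavita: ₹228,000

The entire ₹342,000 passes to the siblings and their issue.
Counting each half-blood sibling's line as half a unit, there are 3/2 units in ₹342,000, so one unit is ₹228,000. Whole-blood lines (Tavita) take ₹228,000 each; half-blood lines (Zofia) take ₹114,000 each.
Zofia's share (₹114,000) is divided into 2 shares of ₹57,000: Matthias and Imani each take ₹57,000.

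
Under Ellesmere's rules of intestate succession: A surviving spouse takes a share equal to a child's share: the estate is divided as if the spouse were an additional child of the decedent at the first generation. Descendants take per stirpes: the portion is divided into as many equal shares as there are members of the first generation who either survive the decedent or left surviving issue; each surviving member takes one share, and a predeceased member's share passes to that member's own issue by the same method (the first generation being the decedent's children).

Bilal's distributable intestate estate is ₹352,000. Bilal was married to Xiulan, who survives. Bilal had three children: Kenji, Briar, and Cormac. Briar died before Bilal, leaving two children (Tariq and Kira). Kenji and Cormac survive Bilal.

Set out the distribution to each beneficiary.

Xiulan: ₹88,000; Kenji: ₹88,000; Tariq: ₹44,000; Kira: ₹44,000; Cormac: ₹88,000

The spouse counts as an additional share at the children's level, so there are 4 primary shares of ₹88,000. Xiulan takes one such share (₹88,000).
The children's combined portion (₹264,000) is divided into 3 shares of ₹88,000: Kenji and Cormac each take ₹88,000; Briar's ₹88,000 share passes to Briar's issue.
Briar's share (₹88,000) is divided into 2 shares of ₹44,000: Tariq and Kira each take ₹44,000.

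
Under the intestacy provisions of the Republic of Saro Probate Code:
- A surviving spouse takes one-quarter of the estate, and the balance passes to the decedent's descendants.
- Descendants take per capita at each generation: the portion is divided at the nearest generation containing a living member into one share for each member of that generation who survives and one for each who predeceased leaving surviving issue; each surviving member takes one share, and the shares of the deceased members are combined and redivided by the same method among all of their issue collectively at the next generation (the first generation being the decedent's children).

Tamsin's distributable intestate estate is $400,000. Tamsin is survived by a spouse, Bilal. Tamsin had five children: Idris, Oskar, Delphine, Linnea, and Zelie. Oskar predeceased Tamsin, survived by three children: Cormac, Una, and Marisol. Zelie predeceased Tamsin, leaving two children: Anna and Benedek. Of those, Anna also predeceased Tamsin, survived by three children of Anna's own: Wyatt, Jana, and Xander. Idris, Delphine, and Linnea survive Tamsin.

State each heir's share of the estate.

Bilal takes one-quarter of $400,000 = $100,000. The remaining $300,000 passes to the descendants.
The descendants' portion ($300,000) is divided at the children's generation into 5 shares of $60,000. Idris, Delphine, and Linnea each take $60,000. The 2 shares of the deceased (Oskar and Zelie) are combined into a pool of $120,000.
That pool ($120,000) is divided at the grandchildren's generation into 5 shares of $24,000. Cormac, Una, Marisol, and Benedek each take $24,000. The remaining share for the deceased Anna ($24,000) is carried to the next generation.
That pool ($24,000) is divided at the great-grandchildren's generation equally among Wyatt, Jana, and Xander: $8,000 each.

Bilal: $100,000; Idris: $60,000; Cormac: $24,000; Una: $24,000; Marisol: $24,000; Delphine: $60,000; Linnea: $60,000; Wyatt: $8,000; Jana: $8,000; Xander: $8,000; Benedek: $24,000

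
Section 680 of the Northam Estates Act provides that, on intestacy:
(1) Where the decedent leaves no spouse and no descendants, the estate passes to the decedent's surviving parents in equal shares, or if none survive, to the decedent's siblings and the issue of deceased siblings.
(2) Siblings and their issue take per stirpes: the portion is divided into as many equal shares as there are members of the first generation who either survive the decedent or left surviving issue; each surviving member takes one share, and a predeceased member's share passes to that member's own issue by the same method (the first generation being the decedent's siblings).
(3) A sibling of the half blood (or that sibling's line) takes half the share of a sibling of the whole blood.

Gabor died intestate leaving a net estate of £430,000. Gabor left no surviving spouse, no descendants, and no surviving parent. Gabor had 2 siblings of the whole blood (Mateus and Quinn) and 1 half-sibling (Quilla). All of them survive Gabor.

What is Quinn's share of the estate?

The entire £430,000 passes to the siblings and their issue.
Counting each half-blood sibling's line as half a unit, there are 5/2 units in £430,000, so one unit is £172,000. Whole-blood lines (Mateus and Quinn) take £172,000 each; half-blood lines (Quilla) take £86,000 each.

Quinn receives £172,000.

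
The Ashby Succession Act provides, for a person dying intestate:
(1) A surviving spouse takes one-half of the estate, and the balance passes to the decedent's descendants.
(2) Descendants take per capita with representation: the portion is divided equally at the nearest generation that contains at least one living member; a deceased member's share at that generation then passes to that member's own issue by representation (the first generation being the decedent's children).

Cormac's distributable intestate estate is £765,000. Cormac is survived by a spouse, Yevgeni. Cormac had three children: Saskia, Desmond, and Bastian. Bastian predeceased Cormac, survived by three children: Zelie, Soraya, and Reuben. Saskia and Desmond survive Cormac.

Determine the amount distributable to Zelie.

Yevgeni takes one-half of £765,000 = £382,500. The remaining £382,500 passes to the descendants.
The descendants' portion (£382,500) is divided into 3 shares of £127,500: Saskia and Desmond each take £127,500; Bastian's £127,500 share passes to Bastian's issue.
Bastian's share (£127,500) is divided into 3 shares of £42,500: Zelie, Soraya, and Reuben each take £42,500.

Zelie receives £42,500.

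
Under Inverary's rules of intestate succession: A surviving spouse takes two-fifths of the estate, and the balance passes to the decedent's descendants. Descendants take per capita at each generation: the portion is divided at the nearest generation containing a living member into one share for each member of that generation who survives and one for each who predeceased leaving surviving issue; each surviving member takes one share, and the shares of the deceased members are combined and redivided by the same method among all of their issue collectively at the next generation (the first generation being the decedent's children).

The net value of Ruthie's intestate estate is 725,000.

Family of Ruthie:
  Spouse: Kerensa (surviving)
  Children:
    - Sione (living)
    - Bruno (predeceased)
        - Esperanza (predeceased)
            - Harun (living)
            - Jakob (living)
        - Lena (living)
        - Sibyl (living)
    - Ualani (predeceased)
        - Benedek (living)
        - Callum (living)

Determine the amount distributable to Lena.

Lena receives 58,000.

Kerensa takes two-fifths of 725,000 = 290,000. The remaining 435,000 passes to the descendants.
The descendants' portion (435,000) is divided at the children's generation into 3 shares of 145,000. Sione takes 145,000. The 2 shares of the deceased (Bruno and Ualani) are combined into a pool of 290,000.
That pool (290,000) is divided at the grandchildren's generation into 5 shares of 58,000. Lena, Sibyl, Benedek, and Callum each take 58,000. The remaining share for the deceased Esperanza (58,000) is carried to the next generation.
That pool (58,000) is divided at the great-grandchildren's generation equally among Harun and Jakob: 29,000 each.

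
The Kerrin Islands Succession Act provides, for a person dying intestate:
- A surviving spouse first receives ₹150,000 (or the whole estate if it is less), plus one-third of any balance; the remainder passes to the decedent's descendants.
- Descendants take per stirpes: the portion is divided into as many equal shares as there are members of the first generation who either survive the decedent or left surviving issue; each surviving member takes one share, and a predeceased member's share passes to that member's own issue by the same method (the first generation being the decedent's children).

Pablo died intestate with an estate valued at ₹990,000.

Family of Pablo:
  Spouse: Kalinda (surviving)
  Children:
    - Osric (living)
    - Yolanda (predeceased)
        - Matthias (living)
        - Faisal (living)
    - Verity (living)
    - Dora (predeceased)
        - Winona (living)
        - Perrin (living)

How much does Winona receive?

Winona receives ₹70,000.

Kalinda first takes ₹150,000, leaving a balance of ₹840,000. Kalinda then takes one-third of the balance (₹280,000), for a total of ₹430,000. The remaining ₹560,000 passes to the descendants.
The descendants' portion (₹560,000) is divided into 4 shares of ₹140,000: Osric and Verity each take ₹140,000; Yolanda's ₹140,000 share passes to Yolanda's issue; Dora's ₹140,000 share passes to Dora's issue.
Yolanda's share (₹140,000) is divided into 2 shares of ₹70,000: Matthias and Faisal each take ₹70,000.
Dora's share (₹140,000) is divided into 2 shares of ₹70,000: Winona and Perrin each take ₹70,000.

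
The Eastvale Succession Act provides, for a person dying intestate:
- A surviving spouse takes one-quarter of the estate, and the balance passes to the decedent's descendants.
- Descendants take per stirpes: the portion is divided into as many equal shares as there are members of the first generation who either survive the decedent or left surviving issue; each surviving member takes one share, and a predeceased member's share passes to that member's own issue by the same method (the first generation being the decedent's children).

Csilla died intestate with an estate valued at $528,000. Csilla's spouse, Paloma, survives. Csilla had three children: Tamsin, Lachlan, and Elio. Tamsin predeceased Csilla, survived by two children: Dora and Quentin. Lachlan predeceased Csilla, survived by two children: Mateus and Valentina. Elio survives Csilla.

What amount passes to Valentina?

Paloma takes one-quarter of $528,000 = $132,000. The remaining $396,000 passes to the descendants.
The descendants' portion ($396,000) is divided into 3 shares of $132,000: Elio takes $132,000; Tamsin's $132,000 share passes to Tamsin's issue; Lachlan's $132,000 share passes to Lachlan's issue.
Tamsin's share ($132,000) is divided into 2 shares of $66,000: Dora and Quentin each take $66,000.
Lachlan's share ($132,000) is divided into 2 shares of $66,000: Mateus and Valentina each take $66,000.

Valentina receives $66,000.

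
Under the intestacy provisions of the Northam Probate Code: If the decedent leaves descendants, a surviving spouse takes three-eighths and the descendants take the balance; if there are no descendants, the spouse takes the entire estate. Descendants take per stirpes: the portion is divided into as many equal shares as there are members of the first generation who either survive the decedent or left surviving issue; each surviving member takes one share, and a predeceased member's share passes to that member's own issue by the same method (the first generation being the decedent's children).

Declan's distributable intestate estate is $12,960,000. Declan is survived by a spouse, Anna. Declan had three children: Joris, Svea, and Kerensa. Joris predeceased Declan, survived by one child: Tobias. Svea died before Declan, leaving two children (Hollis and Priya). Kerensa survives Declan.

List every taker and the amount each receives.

Anna: $4,860,000; Tobias: $2,700,000; Hollis: $1,350,000; Priya: $1,350,000; Kerensa: $2,700,000

Anna takes three-eighths of $12,960,000 = $4,860,000. The remaining $8,100,000 passes to the descendants.
The descendants' portion ($8,100,000) is divided into 3 shares of $2,700,000: Kerensa takes $2,700,000; Joris's $2,700,000 share passes to Joris's issue; Svea's $2,700,000 share passes to Svea's issue.
Joris's share ($2,700,000) passes entirely to Tobias.
Svea's share ($2,700,000) is divided into 2 shares of $1,350,000: Hollis and Priya each take $1,350,000.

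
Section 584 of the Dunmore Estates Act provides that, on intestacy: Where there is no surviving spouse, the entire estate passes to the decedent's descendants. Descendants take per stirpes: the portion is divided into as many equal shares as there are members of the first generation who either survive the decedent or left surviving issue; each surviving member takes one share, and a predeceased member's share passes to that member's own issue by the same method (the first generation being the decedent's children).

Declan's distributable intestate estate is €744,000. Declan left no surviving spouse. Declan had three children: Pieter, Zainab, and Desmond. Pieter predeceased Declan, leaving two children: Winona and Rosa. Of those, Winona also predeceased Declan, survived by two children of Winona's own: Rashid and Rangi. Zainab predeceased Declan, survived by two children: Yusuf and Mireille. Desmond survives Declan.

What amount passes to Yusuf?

Yusuf receives €124,000.

The entire €744,000 passes to the descendants.
That amount (€744,000) is divided into 3 shares of €248,000: Desmond takes €248,000; Pieter's €248,000 share passes to Pieter's issue; Zainab's €248,000 share passes to Zainab's issue.
Pieter's share (€248,000) is divided into 2 shares of €124,000: Rosa takes €124,000; Winona's €124,000 share passes to Winona's issue.
Winona's share (€124,000) is divided into 2 shares of €62,000: Rashid and Rangi each take €62,000.
Zainab's share (€248,000) is divided into 2 shares of €124,000: Yusuf and Mireille each take €124,000.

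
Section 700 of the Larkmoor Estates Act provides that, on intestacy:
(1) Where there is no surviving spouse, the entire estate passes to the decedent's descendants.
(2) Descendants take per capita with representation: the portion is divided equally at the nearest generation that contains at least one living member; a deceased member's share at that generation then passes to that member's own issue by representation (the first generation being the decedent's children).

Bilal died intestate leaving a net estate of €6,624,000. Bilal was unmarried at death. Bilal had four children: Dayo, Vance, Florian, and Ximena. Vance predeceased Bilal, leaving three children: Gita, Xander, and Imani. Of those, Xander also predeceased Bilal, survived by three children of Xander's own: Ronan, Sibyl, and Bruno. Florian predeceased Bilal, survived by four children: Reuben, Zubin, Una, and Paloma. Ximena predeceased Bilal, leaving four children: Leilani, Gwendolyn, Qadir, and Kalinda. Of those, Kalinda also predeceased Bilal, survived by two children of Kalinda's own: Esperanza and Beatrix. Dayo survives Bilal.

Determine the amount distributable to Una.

Una receives €414,000.

The entire €6,624,000 passes to the descendants.
That amount (€6,624,000) is divided into 4 shares of €1,656,000: Dayo takes €1,656,000; Vance's €1,656,000 share passes to Vance's issue; Florian's €1,656,000 share passes to Florian's issue; Ximena's €1,656,000 share passes to Ximena's issue.
Vance's share (€1,656,000) is divided into 3 shares of €552,000: Gita and Imani each take €552,000; Xander's €552,000 share passes to Xander's issue.
Xander's share (€552,000) is divided into 3 shares of €184,000: Ronan, Sibyl, and Bruno each take €184,000.
Florian's share (€1,656,000) is divided into 4 shares of €414,000: Reuben, Zubin, Una, and Paloma each take €414,000.
Ximena's share (€1,656,000) is divided into 4 shares of €414,000: Leilani, Gwendolyn, and Qadir each take €414,000; Kalinda's €414,000 share passes to Kalinda's issue.
Kalinda's share (€414,000) is divided into 2 shares of €207,000: Esperanza and Beatrix each take €207,000.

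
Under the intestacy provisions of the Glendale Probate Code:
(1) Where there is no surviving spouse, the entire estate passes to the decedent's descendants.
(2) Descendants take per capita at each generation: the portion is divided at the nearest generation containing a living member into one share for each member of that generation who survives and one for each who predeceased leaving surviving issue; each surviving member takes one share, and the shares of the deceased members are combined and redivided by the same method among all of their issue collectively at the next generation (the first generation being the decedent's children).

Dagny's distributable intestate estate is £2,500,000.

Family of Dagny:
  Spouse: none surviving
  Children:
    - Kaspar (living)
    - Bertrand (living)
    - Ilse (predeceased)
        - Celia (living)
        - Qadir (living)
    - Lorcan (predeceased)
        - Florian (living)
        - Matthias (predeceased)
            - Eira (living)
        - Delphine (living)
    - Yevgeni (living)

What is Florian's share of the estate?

Florian receives £200,000.

The entire £2,500,000 passes to the descendants.
That amount (£2,500,000) is divided at the children's generation into 5 shares of £500,000. Kaspar, Bertrand, and Yevgeni each take £500,000. The 2 shares of the deceased (Ilse and Lorcan) are combined into a pool of £1,000,000.
That pool (£1,000,000) is divided at the grandchildren's generation into 5 shares of £200,000. Celia, Qadir, Florian, and Delphine each take £200,000. The remaining share for the deceased Matthias (£200,000) is carried to the next generation.
That pool (£200,000) passes entirely to Eira, the sole taker at the great-grandchildren's generation.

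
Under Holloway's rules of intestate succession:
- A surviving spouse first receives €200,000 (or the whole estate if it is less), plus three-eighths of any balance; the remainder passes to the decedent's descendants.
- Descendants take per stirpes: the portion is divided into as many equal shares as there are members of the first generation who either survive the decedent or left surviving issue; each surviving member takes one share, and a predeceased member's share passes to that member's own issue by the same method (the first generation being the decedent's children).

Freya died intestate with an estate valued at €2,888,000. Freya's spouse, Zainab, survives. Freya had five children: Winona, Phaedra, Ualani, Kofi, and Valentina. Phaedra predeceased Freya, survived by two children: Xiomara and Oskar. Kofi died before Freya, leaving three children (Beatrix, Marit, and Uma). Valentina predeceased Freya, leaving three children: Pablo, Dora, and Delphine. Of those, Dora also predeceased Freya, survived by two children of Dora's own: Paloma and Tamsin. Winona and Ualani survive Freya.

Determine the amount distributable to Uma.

Zainab first takes €200,000, leaving a balance of €2,688,000. Zainab then takes three-eighths of the balance (€1,008,000), for a total of €1,208,000. The remaining €1,680,000 passes to the descendants.
The descendants' portion (€1,680,000) is divided into 5 shares of €336,000: Winona and Ualani each take €336,000; Phaedra's €336,000 share passes to Phaedra's issue; Kofi's €336,000 share passes to Kofi's issue; Valentina's €336,000 share passes to Valentina's issue.
Phaedra's share (€336,000) is divided into 2 shares of €168,000: Xiomara and Oskar each take €168,000.
Kofi's share (€336,000) is divided into 3 shares of €112,000: Beatrix, Marit, and Uma each take €112,000.
Valentina's share (€336,000) is divided into 3 shares of €112,000: Pablo and Delphine each take €112,000; Dora's €112,000 share passes to Dora's issue.
Dora's share (€112,000) is divided into 2 shares of €56,000: Paloma and Tamsin each take €56,000.

Uma receives €112,000.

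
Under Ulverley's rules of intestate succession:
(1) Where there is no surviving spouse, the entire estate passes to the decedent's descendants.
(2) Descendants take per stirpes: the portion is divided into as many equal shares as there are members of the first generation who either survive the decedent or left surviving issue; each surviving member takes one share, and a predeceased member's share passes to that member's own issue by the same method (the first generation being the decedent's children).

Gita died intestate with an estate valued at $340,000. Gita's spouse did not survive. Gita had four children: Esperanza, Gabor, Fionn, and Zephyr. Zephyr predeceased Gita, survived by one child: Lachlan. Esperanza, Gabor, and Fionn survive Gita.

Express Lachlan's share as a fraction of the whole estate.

Lachlan receives 1/4 of the estate.

The entire $340,000 passes to the descendants.
That amount ($340,000) is divided into 4 shares of $85,000: Esperanza, Gabor, and Fionn each take $85,000; Zephyr's $85,000 share passes to Zephyr's issue.
Zephyr's share ($85,000) passes entirely to Lachlan.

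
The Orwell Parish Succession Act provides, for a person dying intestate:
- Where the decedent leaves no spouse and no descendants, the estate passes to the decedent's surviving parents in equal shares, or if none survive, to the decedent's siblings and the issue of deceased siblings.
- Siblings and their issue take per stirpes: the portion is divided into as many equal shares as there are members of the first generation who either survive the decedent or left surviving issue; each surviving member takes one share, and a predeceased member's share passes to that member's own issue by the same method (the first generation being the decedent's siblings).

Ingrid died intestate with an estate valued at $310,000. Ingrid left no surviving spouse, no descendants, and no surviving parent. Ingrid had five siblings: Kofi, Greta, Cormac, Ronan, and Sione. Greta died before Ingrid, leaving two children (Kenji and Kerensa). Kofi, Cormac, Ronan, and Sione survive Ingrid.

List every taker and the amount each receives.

The entire $310,000 passes to the siblings and their issue.
That amount ($310,000) is divided into 5 shares of $62,000: Kofi, Cormac, Ronan, and Sione each take $62,000; Greta's $62,000 share passes to Greta's issue.
Greta's share ($62,000) is divided into 2 shares of $31,000: Kenji and Kerensa each take $31,000.

Kofi: $62,000; Kenji: $31,000; Kerensa: $31,000; Cormac: $62,000; Ronan: $62,000; Sione: $62,000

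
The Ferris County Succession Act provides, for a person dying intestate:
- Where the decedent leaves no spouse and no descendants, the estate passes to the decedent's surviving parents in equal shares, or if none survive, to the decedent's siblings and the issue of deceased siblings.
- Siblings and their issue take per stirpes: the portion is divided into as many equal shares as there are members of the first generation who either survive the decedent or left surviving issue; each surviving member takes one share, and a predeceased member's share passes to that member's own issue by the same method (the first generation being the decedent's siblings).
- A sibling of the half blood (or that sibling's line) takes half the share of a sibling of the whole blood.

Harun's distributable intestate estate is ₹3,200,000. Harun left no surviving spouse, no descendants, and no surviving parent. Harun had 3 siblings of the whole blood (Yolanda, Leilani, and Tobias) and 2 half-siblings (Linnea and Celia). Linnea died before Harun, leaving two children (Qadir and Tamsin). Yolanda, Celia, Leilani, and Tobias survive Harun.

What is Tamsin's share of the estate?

Tamsin receives ₹200,000.

The entire ₹3,200,000 passes to the siblings and their issue.
Counting each half-blood sibling's line as half a unit, there are 4 units in ₹3,200,000, so one unit is ₹800,000. Whole-blood lines (Yolanda, Leilani, and Tobias) take ₹800,000 each; half-blood lines (Linnea and Celia) take ₹400,000 each.
Linnea's share (₹400,000) is divided into 2 shares of ₹200,000: Qadir and Tamsin each take ₹200,000.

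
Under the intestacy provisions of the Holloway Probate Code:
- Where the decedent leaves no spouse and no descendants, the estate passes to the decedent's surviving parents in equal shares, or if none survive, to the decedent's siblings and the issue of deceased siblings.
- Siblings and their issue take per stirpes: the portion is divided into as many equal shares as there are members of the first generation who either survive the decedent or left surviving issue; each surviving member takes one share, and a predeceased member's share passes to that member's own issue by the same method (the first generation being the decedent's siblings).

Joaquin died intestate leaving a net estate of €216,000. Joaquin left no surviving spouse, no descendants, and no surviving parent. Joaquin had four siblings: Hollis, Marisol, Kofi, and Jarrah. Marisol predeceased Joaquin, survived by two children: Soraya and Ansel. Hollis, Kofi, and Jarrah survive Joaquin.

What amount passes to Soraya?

The entire €216,000 passes to the siblings and their issue.
That amount (€216,000) is divided into 4 shares of €54,000: Hollis, Kofi, and Jarrah each take €54,000; Marisol's €54,000 share passes to Marisol's issue.
Marisol's share (€54,000) is divided into 2 shares of €27,000: Soraya and Ansel each take €27,000.

Soraya receives €27,000.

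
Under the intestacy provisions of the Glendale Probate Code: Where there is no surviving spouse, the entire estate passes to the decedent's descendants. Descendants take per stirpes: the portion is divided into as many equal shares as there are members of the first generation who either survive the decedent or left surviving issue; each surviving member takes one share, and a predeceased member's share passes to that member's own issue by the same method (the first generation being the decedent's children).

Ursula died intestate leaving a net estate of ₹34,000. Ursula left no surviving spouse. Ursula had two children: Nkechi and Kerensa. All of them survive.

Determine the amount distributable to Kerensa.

The entire ₹34,000 passes to the descendants.
That amount (₹34,000) is divided into 2 shares of ₹17,000: Nkechi and Kerensa each take ₹17,000.

Kerensa receives ₹17,000.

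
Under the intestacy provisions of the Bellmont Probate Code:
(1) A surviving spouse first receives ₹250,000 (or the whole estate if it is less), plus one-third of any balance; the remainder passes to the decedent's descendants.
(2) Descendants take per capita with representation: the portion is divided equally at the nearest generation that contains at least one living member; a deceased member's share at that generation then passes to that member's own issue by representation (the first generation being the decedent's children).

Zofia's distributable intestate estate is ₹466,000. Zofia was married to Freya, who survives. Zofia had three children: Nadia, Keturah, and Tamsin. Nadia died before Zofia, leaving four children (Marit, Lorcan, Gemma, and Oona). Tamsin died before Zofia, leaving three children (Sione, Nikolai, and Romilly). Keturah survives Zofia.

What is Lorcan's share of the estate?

Lorcan receives ₹12,000.

Freya first takes ₹250,000, leaving a balance of ₹216,000. Freya then takes one-third of the balance (₹72,000), for a total of ₹322,000. The remaining ₹144,000 passes to the descendants.
The descendants' portion (₹144,000) is divided into 3 shares of ₹48,000: Keturah takes ₹48,000; Nadia's ₹48,000 share passes to Nadia's issue; Tamsin's ₹48,000 share passes to Tamsin's issue.
Nadia's share (₹48,000) is divided into 4 shares of ₹12,000: Marit, Lorcan, Gemma, and Oona each take ₹12,000.
Tamsin's share (₹48,000) is divided into 3 shares of ₹16,000: Sione, Nikolai, and Romilly each take ₹16,000.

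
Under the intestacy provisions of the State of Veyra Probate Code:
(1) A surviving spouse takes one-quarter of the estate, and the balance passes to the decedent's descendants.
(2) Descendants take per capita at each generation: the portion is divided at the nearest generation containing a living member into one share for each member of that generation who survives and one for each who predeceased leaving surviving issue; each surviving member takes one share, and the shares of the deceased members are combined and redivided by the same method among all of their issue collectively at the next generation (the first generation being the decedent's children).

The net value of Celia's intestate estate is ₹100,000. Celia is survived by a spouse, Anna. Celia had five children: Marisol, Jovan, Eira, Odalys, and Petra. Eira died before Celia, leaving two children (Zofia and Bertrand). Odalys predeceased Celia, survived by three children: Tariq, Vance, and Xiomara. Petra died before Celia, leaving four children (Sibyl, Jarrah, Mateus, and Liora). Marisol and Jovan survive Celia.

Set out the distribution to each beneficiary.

Anna takes one-quarter of ₹100,000 = ₹25,000. The remaining ₹75,000 passes to the descendants.
The descendants' portion (₹75,000) is divided at the children's generation into 5 shares of ₹15,000. Marisol and Jovan each take ₹15,000. The 3 shares of the deceased (Eira, Odalys, and Petra) are combined into a pool of ₹45,000.
That pool (₹45,000) is divided at the grandchildren's generation equally among Zofia, Bertrand, Tariq, Vance, Xiomara, Sibyl, Jarrah, Mateus, and Liora: ₹5,000 each.

Anna: ₹25,000; Marisol: ₹15,000; Jovan: ₹15,000; Zofia: ₹5,000; Bertrand: ₹5,000; Tariq: ₹5,000; Vance: ₹5,000; Xiomara: ₹5,000; Sibyl: ₹5,000; Jarrah: ₹5,000; Mateus: ₹5,000; Liora: ₹5,000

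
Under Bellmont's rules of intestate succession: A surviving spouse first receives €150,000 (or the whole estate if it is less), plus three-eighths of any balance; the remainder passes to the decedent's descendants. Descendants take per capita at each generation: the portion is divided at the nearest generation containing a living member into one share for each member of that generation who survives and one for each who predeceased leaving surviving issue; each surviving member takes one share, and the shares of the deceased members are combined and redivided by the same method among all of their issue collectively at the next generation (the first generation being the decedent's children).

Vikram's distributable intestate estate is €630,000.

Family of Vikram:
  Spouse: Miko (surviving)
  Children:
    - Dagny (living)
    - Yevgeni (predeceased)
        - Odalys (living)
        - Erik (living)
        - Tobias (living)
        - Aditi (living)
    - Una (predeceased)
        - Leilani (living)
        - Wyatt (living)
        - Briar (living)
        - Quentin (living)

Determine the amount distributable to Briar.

Briar receives €25,000.

Miko first takes €150,000, leaving a balance of €480,000. Miko then takes three-eighths of the balance (€180,000), for a total of €330,000. The remaining €300,000 passes to the descendants.
The descendants' portion (€300,000) is divided at the children's generation into 3 shares of €100,000. Dagny takes €100,000. The 2 shares of the deceased (Yevgeni and Una) are combined into a pool of €200,000.
That pool (€200,000) is divided at the grandchildren's generation equally among Odalys, Erik, Tobias, Aditi, Leilani, Wyatt, Briar, and Quentin: €25,000 each.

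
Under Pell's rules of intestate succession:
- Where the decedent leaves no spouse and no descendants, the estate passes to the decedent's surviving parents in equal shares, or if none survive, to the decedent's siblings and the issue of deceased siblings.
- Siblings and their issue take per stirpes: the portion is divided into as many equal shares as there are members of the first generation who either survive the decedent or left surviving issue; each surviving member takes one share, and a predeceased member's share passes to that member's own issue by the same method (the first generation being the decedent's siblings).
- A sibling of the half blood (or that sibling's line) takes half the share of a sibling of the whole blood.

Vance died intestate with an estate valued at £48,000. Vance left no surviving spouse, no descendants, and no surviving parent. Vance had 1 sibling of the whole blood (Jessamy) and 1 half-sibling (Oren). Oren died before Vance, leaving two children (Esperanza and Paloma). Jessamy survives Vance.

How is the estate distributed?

Esperanza: £8,000; Paloma: £8,000; Jessamy: £32,000

The entire £48,000 passes to the siblings and their issue.
Counting each half-blood sibling's line as half a unit, there are 3/2 units in £48,000, so one unit is £32,000. Whole-blood lines (Jessamy) take £32,000 each; half-blood lines (Oren) take £16,000 each.
Oren's share (£16,000) is divided into 2 shares of £8,000: Esperanza and Paloma each take £8,000.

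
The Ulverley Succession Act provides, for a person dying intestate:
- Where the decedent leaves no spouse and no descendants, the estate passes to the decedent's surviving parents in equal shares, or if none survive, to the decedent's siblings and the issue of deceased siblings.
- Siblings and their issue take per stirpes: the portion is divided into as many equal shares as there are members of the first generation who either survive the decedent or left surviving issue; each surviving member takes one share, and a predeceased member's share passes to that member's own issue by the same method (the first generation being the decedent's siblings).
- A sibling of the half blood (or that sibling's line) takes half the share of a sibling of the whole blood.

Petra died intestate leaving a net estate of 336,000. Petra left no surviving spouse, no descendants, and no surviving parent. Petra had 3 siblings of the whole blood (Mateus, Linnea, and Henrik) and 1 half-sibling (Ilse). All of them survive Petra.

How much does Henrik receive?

The entire 336,000 passes to the siblings and their issue.
Counting each half-blood sibling's line as half a unit, there are 7/2 units in 336,000, so one unit is 96,000. Whole-blood lines (Mateus, Linnea, and Henrik) take 96,000 each; half-blood lines (Ilse) take 48,000 each.

Henrik receives 96,000.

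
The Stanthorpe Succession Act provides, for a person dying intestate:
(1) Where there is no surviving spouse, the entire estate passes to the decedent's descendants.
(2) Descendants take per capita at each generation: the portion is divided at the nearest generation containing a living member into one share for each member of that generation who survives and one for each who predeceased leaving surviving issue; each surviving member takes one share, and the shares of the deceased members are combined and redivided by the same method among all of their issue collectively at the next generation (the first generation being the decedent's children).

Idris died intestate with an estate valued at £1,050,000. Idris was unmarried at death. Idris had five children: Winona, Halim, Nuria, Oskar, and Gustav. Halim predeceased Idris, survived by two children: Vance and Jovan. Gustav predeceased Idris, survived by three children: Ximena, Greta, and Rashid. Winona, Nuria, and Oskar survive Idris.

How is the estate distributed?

The entire £1,050,000 passes to the descendants.
That amount (£1,050,000) is divided at the children's generation into 5 shares of £210,000. Winona, Nuria, and Oskar each take £210,000. The 2 shares of the deceased (Halim and Gustav) are combined into a pool of £420,000.
That pool (£420,000) is divided at the grandchildren's generation equally among Vance, Jovan, Ximena, Greta, and Rashid: £84,000 each.

Winona: £210,000; Vance: £84,000; Jovan: £84,000; Nuria: £210,000; Oskar: £210,000; Ximena: £84,000; Greta: £84,000; Rashid: £84,000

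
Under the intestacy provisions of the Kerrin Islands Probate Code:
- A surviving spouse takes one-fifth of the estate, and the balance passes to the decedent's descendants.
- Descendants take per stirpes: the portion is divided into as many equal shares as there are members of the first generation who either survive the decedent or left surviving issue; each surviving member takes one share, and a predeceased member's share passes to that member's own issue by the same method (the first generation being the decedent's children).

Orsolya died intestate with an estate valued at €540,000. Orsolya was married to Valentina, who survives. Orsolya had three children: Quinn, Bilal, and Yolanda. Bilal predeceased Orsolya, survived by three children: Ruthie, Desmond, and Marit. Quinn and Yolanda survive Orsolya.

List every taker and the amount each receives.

Valentina takes one-fifth of €540,000 = €108,000. The remaining €432,000 passes to the descendants.
The descendants' portion (€432,000) is divided into 3 shares of €144,000: Quinn and Yolanda each take €144,000; Bilal's €144,000 share passes to Bilal's issue.
Bilal's share (€144,000) is divided into 3 shares of €48,000: Ruthie, Desmond, and Marit each take €48,000.

Valentina: €108,000; Quinn: €144,000; Ruthie: €48,000; Desmond: €48,000; Marit: €48,000; Yolanda: €144,000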